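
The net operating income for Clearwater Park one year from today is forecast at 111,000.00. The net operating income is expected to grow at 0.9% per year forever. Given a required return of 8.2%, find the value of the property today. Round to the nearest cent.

Growing perpetuity: P = D₁ / (r − g) = 111,000.0000 / (0.082 − 0.009) = 1,520,547.95

1520547.95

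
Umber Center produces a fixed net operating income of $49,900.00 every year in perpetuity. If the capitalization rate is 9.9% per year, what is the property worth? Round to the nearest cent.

$504040.40

Level perpetuity: PV = C / r = $49,900.00 / 0.099 = $504,040.40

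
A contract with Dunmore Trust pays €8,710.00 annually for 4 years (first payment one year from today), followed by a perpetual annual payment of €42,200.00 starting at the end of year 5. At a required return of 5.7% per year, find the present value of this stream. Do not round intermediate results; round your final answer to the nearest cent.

€623502.84

PV of 4-year annuity: €8,710.00 × [1 − (1+0.057)^−4] / 0.057 = 30389.56152
Perpetuity value at year 4: €42,200.00 / 0.057 = 740350.87719
PV of perpetuity: 740350.87719 / (1+0.057)^4 = 593113.27716
Total PV = 30389.56152 + 593113.27716 = 623502.83869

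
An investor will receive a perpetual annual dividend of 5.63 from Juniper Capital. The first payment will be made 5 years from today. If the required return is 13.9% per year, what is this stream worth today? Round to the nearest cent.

24.07

Value at end of year 4: C / r = 5.63 / 0.139 = 40.5036
Discount to today: PV = 40.5036 / (1 + 0.139)^4 = 40.5036 / 1.683042 = 24.07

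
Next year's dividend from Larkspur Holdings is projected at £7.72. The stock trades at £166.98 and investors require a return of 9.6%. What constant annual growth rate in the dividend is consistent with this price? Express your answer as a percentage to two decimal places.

P = D₁/(r−g) ⇒ g = r − D₁/P = 0.096 − £7.72/£166.98 = 0.049767

4.98%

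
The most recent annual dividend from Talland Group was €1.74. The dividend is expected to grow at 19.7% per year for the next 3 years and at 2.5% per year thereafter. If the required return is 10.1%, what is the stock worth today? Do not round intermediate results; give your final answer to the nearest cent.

D_1 = 2.08278
D_2 = 2.49309
D_3 = 2.98423
Terminal value at year 3: TV = D_3×(1+g_2)/(r−g_2) = 3.05883/0.076 = 40.24778
P_0 = D_1/(1+r)^1 + D_2/(1+r)^2 + D_3/(1+r)^3 + TV/(1+r)^3
    = 1.89172 + 2.05666 + 2.23599 + 30.15644 = 36.34080

€36.34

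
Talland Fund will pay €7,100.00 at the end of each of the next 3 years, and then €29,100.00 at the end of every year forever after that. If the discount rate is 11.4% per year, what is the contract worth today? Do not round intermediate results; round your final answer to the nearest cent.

PV of 3-year annuity: €7,100.00 × [1 − (1+0.114)^−3] / 0.114 = 17230.37712
Perpetuity value at year 3: €29,100.00 / 0.114 = 255263.15789
PV of perpetuity: 255263.15789 / (1+0.114)^3 = 184642.87984
Total PV = 17230.37712 + 184642.87984 = 201873.25696

€201873.26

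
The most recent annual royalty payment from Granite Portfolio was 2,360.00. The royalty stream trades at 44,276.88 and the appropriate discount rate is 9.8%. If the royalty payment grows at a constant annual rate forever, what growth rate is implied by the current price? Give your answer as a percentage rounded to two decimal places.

P = D₀(1+g)/(r−g) ⇒ P(r−g) = D₀(1+g) ⇒ g(P+D₀) = P·r − D₀
g = (P·r − D₀)/(P + D₀) = (44,276.88×0.098 − 2,360.00) / (44,276.88 + 2,360.00) = 0.042437

4.24%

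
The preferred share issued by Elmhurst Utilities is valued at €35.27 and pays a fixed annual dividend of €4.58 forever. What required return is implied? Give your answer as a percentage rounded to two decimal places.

12.99%

P = C/r ⇒ r = C/P = €4.58/€35.27 = 0.129855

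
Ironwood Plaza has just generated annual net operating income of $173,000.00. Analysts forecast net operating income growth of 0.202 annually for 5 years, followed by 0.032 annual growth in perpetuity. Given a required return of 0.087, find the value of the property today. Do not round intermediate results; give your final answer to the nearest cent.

D_1 = 207946.00000
D_2 = 249951.09200
D_3 = 300441.21258
D_4 = 361130.33753
D_5 = 434078.66571
Terminal value at year 5: TV = D_5×(1+g_2)/(r−g_2) = 447969.18301/0.055 = 8144894.23652
P_0 = D_1/(1+r)^1 + D_2/(1+r)^2 + D_3/(1+r)^3 + D_4/(1+r)^4 + D_5/(1+r)^5 + TV/(1+r)^5
    = 191302.66789 + 211541.68060 + 233921.89519 + 258669.84179 + 286036.01640 + 5367075.79867 = 6548547.90055

$6548547.90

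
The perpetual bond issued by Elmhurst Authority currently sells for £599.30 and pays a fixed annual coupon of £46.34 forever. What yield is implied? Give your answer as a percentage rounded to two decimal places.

P = C/r ⇒ r = C/P = £46.34/£599.30 = 0.077324

7.73%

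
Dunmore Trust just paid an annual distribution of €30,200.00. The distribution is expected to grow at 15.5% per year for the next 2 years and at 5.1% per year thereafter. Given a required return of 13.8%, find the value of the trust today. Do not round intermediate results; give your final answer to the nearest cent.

€437571.48

D_1 = 34881.00000
D_2 = 40287.55500
Terminal value at year 2: TV = D_2×(1+g_2)/(r−g_2) = 42342.22031/0.087 = 486692.18741
P_0 = D_1/(1+r)^1 + D_2/(1+r)^2 + TV/(1+r)^2
    = 30651.14236 + 31109.02409 + 375811.31407 = 437571.48052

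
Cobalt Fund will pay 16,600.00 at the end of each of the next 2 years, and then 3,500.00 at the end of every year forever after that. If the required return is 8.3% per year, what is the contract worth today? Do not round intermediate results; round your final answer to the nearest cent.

PV of 2-year annuity: 16,600.00 × [1 − (1+0.083)^−2] / 0.083 = 29480.88012
Perpetuity value at year 2: 3,500.00 / 0.083 = 42168.67470
PV of perpetuity: 42168.67470 / (1+0.083)^2 = 35952.82648
Total PV = 29480.88012 + 35952.82648 = 65433.70660

65433.71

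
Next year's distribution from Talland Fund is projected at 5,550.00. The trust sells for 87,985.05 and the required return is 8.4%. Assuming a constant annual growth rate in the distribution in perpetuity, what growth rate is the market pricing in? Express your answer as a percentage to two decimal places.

P = D₁/(r−g) ⇒ g = r − D₁/P = 0.084 − 5,550.00/87,985.05 = 0.020921

2.09%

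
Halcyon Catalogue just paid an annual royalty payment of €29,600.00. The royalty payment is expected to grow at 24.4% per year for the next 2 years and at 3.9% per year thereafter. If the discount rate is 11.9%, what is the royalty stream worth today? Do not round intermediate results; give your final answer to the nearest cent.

D_1 = 36822.40000
D_2 = 45807.06560
Terminal value at year 2: TV = D_2×(1+g_2)/(r−g_2) = 47593.54116/0.08 = 594919.26448
P_0 = D_1/(1+r)^1 + D_2/(1+r)^2 + TV/(1+r)^2
    = 32906.52368 + 36582.40881 + 475114.03444 = 544602.96693

€544602.97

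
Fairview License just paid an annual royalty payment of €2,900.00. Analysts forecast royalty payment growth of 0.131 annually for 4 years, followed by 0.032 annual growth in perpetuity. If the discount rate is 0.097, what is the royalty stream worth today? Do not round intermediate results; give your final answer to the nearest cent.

D_1 = 3279.90000
D_2 = 3709.56690
D_3 = 4195.52016
D_4 = 4745.13331
Terminal value at year 4: TV = D_4×(1+g_2)/(r−g_2) = 4896.97757/0.065 = 75338.11648
P_0 = D_1/(1+r)^1 + D_2/(1+r)^2 + D_3/(1+r)^3 + D_4/(1+r)^4 + TV/(1+r)^4
    = 2989.88149 + 3082.54874 + 3178.08808 + 3276.58854 + 52022.14413 = 64549.25098

€64549.25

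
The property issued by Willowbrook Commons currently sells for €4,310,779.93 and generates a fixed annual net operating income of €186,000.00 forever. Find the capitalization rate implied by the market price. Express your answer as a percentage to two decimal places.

4.31%

P = C/r ⇒ r = C/P = €186,000.00/€4,310,779.93 = 0.043148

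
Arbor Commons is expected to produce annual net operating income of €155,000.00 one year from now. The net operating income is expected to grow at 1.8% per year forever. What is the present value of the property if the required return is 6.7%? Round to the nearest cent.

€3163265.31

Growing perpetuity: P = D₁ / (r − g) = €155,000.0000 / (0.067 − 0.018) = €3,163,265.31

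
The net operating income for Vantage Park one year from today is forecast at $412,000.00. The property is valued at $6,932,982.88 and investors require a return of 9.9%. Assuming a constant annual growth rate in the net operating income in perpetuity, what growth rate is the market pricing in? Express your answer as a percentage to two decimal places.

P = D₁/(r−g) ⇒ g = r − D₁/P = 0.099 − $412,000.00/$6,932,982.88 = 0.039574

3.96%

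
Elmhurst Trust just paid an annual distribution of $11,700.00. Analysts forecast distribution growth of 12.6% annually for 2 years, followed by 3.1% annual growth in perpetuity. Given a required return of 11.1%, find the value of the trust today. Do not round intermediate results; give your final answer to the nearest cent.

D_1 = 13174.20000
D_2 = 14834.14920
Terminal value at year 2: TV = D_2×(1+g_2)/(r−g_2) = 15294.00783/0.08 = 191175.09781
P_0 = D_1/(1+r)^1 + D_2/(1+r)^2 + TV/(1+r)^2
    = 11857.96580 + 12018.06434 + 154882.80424 = 178758.83438

$178758.83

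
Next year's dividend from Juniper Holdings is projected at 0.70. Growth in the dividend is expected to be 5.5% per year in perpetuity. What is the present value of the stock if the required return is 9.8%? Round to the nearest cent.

16.28

Growing perpetuity: P = D₁ / (r − g) = 0.7000 / (0.098 − 0.055) = 16.28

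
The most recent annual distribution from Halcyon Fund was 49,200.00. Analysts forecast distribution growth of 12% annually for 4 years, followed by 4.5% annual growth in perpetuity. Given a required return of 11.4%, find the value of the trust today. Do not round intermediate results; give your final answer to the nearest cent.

960777.89

D_1 = 55104.00000
D_2 = 61716.48000
D_3 = 69122.45760
D_4 = 77417.15251
Terminal value at year 4: TV = D_4×(1+g_2)/(r−g_2) = 80900.92438/0.069 = 1172477.16486
P_0 = D_1/(1+r)^1 + D_2/(1+r)^2 + D_3/(1+r)^3 + D_4/(1+r)^4 + TV/(1+r)^4
    = 49464.99102 + 49731.40929 + 49999.26248 + 50268.55833 + 761313.67322 = 960777.89434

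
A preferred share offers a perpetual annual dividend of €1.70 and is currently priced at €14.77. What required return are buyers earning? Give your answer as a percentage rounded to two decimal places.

P = C/r ⇒ r = C/P = €1.70/€14.77 = 0.115098

11.51%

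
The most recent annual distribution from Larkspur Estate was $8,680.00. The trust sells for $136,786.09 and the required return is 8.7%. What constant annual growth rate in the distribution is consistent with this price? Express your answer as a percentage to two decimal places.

P = D₀(1+g)/(r−g) ⇒ P(r−g) = D₀(1+g) ⇒ g(P+D₀) = P·r − D₀
g = (P·r − D₀)/(P + D₀) = ($136,786.09×0.087 − $8,680.00) / ($136,786.09 + $8,680.00) = 0.022138

2.21%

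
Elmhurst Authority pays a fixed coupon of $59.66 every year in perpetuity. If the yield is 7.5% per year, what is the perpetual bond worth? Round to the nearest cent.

$795.47

Level perpetuity: PV = C / r = $59.66 / 0.075 = $795.47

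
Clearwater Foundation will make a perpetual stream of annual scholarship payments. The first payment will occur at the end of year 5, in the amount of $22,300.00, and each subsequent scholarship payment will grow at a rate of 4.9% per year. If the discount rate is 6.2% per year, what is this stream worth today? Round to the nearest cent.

$1348538.79

Value at end of year 4: C₁ / (r − g) = $22,300.00 / (0.062 − 0.049) = $1,715,384.6154
Discount to today: PV = $1,715,384.6154 / (1 + 0.062)^4 = $1,715,384.6154 / 1.272032 = $1,348,538.79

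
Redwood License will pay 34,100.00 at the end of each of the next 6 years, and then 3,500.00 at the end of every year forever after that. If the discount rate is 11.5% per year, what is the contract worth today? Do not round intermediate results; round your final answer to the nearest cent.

PV of 6-year annuity: 34,100.00 × [1 − (1+0.115)^−6] / 0.115 = 142207.02653
Perpetuity value at year 6: 3,500.00 / 0.115 = 30434.78261
PV of perpetuity: 30434.78261 / (1+0.115)^6 = 15838.75349
Total PV = 142207.02653 + 15838.75349 = 158045.78002

158045.78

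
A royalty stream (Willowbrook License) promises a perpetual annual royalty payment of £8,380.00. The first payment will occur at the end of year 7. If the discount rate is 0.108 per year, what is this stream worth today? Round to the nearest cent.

Value at end of year 6: C / r = £8,380.00 / 0.108 = £77,592.5926
Discount to today: PV = £77,592.5926 / (1 + 0.108)^6 = £77,592.5926 / 1.850285 = £41,935.49

£41935.49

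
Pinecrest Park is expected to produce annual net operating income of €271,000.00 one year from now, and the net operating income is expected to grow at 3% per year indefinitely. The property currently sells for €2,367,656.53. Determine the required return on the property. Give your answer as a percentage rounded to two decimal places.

14.45%

P = D₁/(r − g) ⇒ r = D₁/P + g = €271,000.0000/€2,367,656.53 + 0.03 = 0.114459 + 0.03 = 0.144459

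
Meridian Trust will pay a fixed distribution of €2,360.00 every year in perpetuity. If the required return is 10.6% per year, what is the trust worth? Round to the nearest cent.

Level perpetuity: PV = C / r = €2,360.00 / 0.106 = €22,264.15

€22264.15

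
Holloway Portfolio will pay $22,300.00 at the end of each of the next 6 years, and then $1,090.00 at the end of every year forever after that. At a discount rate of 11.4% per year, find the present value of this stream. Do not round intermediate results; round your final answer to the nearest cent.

$98266.56

PV of 6-year annuity: $22,300.00 × [1 − (1+0.114)^−6] / 0.114 = 93263.79478
Perpetuity value at year 6: $1,090.00 / 0.114 = 9561.40351
PV of perpetuity: 9561.40351 / (1+0.114)^6 = 5002.76959
Total PV = 93263.79478 + 5002.76959 = 98266.56437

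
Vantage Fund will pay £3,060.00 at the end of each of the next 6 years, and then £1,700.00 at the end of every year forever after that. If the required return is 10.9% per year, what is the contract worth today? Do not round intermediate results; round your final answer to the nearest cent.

PV of 6-year annuity: £3,060.00 × [1 − (1+0.109)^−6] / 0.109 = 12982.82424
Perpetuity value at year 6: £1,700.00 / 0.109 = 15596.33028
PV of perpetuity: 15596.33028 / (1+0.109)^6 = 8383.65014
Total PV = 12982.82424 + 8383.65014 = 21366.47438

£21366.47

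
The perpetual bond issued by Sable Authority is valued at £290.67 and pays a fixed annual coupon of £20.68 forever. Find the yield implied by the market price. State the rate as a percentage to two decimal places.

P = C/r ⇒ r = C/P = £20.68/£290.67 = 0.071146

7.11%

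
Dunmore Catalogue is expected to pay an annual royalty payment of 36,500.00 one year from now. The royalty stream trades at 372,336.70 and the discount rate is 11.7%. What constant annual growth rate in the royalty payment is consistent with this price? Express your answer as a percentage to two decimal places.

1.90%

P = D₁/(r−g) ⇒ g = r − D₁/P = 0.117 − 36,500.00/372,336.70 = 0.018970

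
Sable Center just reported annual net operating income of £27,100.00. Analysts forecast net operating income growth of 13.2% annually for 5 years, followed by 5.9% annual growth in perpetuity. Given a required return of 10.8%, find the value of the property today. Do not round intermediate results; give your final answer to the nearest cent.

£796495.83

D_1 = 30677.20000
D_2 = 34726.59040
D_3 = 39310.50033
D_4 = 44499.48638
D_5 = 50373.41858
Terminal value at year 5: TV = D_5×(1+g_2)/(r−g_2) = 53345.45027/0.049 = 1088682.65867
P_0 = D_1/(1+r)^1 + D_2/(1+r)^2 + D_3/(1+r)^3 + D_4/(1+r)^4 + D_5/(1+r)^5 + TV/(1+r)^5
    = 27687.00361 + 28286.72210 + 28899.43088 + 29525.41133 + 30164.95093 + 651932.30683 = 796495.82569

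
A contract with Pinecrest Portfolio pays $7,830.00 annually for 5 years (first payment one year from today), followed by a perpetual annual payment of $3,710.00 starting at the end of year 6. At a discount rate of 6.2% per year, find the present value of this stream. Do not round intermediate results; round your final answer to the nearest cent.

$77099.63

PV of 5-year annuity: $7,830.00 × [1 − (1+0.062)^−5] / 0.062 = 32804.12650
Perpetuity value at year 5: $3,710.00 / 0.062 = 59838.70968
PV of perpetuity: 59838.70968 / (1+0.062)^5 = 44295.50287
Total PV = 32804.12650 + 44295.50287 = 77099.62937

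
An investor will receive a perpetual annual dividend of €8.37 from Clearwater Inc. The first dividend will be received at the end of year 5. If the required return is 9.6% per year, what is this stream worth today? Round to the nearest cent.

Value at end of year 4: C / r = €8.37 / 0.096 = €87.1875
Discount to today: PV = €87.1875 / (1 + 0.096)^4 = €87.1875 / 1.442920 = €60.42

€60.42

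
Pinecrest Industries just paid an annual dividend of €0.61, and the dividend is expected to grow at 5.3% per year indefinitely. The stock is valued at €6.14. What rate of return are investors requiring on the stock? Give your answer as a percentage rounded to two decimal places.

D₁ = €0.61 × 1.053 = €0.6423
P = D₁/(r − g) ⇒ r = D₁/P + g = €0.6423/€6.14 + 0.053 = 0.104614 + 0.053 = 0.157614

15.76%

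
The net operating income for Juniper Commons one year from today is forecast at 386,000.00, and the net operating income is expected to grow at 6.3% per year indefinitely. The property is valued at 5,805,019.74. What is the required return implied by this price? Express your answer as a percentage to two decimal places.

12.95%

P = D₁/(r − g) ⇒ r = D₁/P + g = 386,000.0000/5,805,019.74 + 0.063 = 0.066494 + 0.063 = 0.129494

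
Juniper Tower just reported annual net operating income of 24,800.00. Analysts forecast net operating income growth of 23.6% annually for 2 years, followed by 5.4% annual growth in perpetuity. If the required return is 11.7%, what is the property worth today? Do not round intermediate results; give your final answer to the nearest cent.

D_1 = 30652.80000
D_2 = 37886.86080
Terminal value at year 2: TV = D_2×(1+g_2)/(r−g_2) = 39932.75128/0.063 = 633853.19497
P_0 = D_1/(1+r)^1 + D_2/(1+r)^2 + TV/(1+r)^2
    = 27442.07699 + 30365.62861 + 508021.78666 = 565829.49226

565829.49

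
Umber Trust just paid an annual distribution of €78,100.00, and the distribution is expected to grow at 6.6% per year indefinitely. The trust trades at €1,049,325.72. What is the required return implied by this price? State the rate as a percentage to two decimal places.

14.53%

D₁ = €78,100.00 × 1.066 = €83,254.6000
P = D₁/(r − g) ⇒ r = D₁/P + g = €83,254.6000/€1,049,325.72 + 0.066 = 0.079341 + 0.066 = 0.145341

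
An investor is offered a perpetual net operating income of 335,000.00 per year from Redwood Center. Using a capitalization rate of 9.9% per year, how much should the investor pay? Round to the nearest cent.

Level perpetuity: PV = C / r = 335,000.00 / 0.099 = 3,383,838.38

3383838.38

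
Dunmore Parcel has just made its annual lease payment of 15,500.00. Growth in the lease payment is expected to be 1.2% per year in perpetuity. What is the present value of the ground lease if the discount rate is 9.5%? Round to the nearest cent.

188987.95

D₁ = D₀ × (1 + g) = 15,500.00 × 1.012 = 15,686.0000
Growing perpetuity: P = D₁ / (r − g) = 15,686.0000 / (0.095 − 0.012) = 188,987.95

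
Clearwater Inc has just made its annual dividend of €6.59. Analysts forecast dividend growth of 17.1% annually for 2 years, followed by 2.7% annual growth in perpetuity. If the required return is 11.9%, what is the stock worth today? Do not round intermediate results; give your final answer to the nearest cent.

€94.67

D_1 = 7.71689
D_2 = 9.03648
Terminal value at year 2: TV = D_2×(1+g_2)/(r−g_2) = 9.28046/0.092 = 100.87460
P_0 = D_1/(1+r)^1 + D_2/(1+r)^2 + TV/(1+r)^2
    = 6.89624 + 7.21671 + 80.56041 = 94.67335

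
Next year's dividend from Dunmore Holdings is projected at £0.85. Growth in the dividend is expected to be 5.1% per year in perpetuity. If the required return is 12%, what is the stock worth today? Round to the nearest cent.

£12.32

Growing perpetuity: P = D₁ / (r − g) = £0.8500 / (0.12 − 0.051) = £12.32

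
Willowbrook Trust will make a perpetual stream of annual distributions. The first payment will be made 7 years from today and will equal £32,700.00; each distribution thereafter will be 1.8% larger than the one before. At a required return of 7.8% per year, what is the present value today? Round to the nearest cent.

£347283.33

Value at end of year 6: C₁ / (r − g) = £32,700.00 / (0.078 − 0.018) = £545,000.0000
Discount to today: PV = £545,000.0000 / (1 + 0.078)^6 = £545,000.0000 / 1.569324 = £347,283.33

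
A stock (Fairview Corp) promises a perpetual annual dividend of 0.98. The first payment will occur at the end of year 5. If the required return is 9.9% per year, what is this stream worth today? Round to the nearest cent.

6.79

Value at end of year 4: C / r = 0.98 / 0.099 = 9.8990
Discount to today: PV = 9.8990 / (1 + 0.099)^4 = 9.8990 / 1.458783 = 6.79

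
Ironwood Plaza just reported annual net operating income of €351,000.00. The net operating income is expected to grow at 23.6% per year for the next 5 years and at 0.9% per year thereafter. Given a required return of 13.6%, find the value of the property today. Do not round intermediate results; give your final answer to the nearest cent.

D_1 = 433836.00000
D_2 = 536221.29600
D_3 = 662769.52186
D_4 = 819183.12901
D_5 = 1012510.34746
Terminal value at year 5: TV = D_5×(1+g_2)/(r−g_2) = 1021622.94059/0.127 = 8044275.12274
P_0 = D_1/(1+r)^1 + D_2/(1+r)^2 + D_3/(1+r)^3 + D_4/(1+r)^4 + D_5/(1+r)^5 + TV/(1+r)^5
    = 381897.88732 + 415515.65910 + 452092.74176 + 491889.63804 + 535189.78224 + 4252019.60849 = 6528605.31695

€6528605.32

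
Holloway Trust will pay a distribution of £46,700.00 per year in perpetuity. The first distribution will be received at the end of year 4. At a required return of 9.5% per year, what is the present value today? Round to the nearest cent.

£374413.00

Value at end of year 3: C / r = £46,700.00 / 0.095 = £491,578.9474
Discount to today: PV = £491,578.9474 / (1 + 0.095)^3 = £491,578.9474 / 1.312932 = £374,413.00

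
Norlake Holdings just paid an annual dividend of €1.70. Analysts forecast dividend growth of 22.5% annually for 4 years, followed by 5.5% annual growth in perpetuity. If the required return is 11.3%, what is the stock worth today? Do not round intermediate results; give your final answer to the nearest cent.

D_1 = 2.08250
D_2 = 2.55106
D_3 = 3.12505
D_4 = 3.82819
Terminal value at year 4: TV = D_4×(1+g_2)/(r−g_2) = 4.03874/0.058 = 69.63342
P_0 = D_1/(1+r)^1 + D_2/(1+r)^2 + D_3/(1+r)^3 + D_4/(1+r)^4 + TV/(1+r)^4
    = 1.87107 + 2.05935 + 2.26658 + 2.49467 + 45.37714 = 54.06881

€54.07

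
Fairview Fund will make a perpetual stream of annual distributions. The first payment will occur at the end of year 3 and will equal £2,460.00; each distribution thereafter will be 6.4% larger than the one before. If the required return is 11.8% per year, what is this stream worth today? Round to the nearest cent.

Value at end of year 2: C₁ / (r − g) = £2,460.00 / (0.118 − 0.064) = £45,555.5556
Discount to today: PV = £45,555.5556 / (1 + 0.118)^2 = £45,555.5556 / 1.249924 = £36,446.66

£36446.66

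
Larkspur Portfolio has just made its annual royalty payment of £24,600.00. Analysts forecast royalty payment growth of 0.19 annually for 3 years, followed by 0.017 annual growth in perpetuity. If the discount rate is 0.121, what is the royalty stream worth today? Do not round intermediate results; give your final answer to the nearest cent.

£371034.47

D_1 = 29274.00000
D_2 = 34836.06000
D_3 = 41454.91140
Terminal value at year 3: TV = D_3×(1+g_2)/(r−g_2) = 42159.64489/0.104 = 405381.20090
P_0 = D_1/(1+r)^1 + D_2/(1+r)^2 + D_3/(1+r)^3 + TV/(1+r)^3
    = 26114.18376 + 27721.56885 + 29427.89200 + 287770.82849 = 371034.47310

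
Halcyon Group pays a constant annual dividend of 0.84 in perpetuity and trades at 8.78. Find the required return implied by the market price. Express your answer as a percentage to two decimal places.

9.57%

P = C/r ⇒ r = C/P = 0.84/8.78 = 0.095672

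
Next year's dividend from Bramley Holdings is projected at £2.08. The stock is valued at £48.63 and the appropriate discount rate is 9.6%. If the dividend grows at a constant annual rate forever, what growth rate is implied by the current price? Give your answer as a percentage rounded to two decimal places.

P = D₁/(r−g) ⇒ g = r − D₁/P = 0.096 − £2.08/£48.63 = 0.053228

5.32%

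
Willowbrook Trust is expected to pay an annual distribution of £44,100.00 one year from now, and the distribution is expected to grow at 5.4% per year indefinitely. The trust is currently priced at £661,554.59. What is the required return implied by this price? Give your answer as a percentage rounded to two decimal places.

P = D₁/(r − g) ⇒ r = D₁/P + g = £44,100.0000/£661,554.59 + 0.054 = 0.066661 + 0.054 = 0.120661

12.07%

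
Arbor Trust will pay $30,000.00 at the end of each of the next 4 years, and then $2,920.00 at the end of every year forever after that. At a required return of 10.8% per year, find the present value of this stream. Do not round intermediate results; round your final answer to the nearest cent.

PV of 4-year annuity: $30,000.00 × [1 − (1+0.108)^−4] / 0.108 = 93472.20897
Perpetuity value at year 4: $2,920.00 / 0.108 = 27037.03704
PV of perpetuity: 27037.03704 / (1+0.108)^4 = 17939.07536
Total PV = 93472.20897 + 17939.07536 = 111411.28433

$111411.28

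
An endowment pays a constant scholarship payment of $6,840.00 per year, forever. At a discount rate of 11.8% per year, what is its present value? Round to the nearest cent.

$57966.10

Level perpetuity: PV = C / r = $6,840.00 / 0.118 = $57,966.10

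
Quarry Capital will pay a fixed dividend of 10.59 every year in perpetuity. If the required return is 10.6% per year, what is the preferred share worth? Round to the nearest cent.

99.91

Level perpetuity: PV = C / r = 10.59 / 0.106 = 99.91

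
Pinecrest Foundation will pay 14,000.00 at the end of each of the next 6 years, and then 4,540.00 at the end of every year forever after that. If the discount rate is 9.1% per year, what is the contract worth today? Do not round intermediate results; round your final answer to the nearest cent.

PV of 6-year annuity: 14,000.00 × [1 − (1+0.091)^−6] / 0.091 = 62616.05617
Perpetuity value at year 6: 4,540.00 / 0.091 = 49890.10989
PV of perpetuity: 49890.10989 / (1+0.091)^6 = 29584.61739
Total PV = 62616.05617 + 29584.61739 = 92200.67356

92200.67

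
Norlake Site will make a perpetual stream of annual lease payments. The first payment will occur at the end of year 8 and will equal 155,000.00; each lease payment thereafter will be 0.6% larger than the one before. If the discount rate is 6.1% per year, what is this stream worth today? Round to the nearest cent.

Value at end of year 7: C₁ / (r − g) = 155,000.00 / (0.061 − 0.006) = 2,818,181.8182
Discount to today: PV = 2,818,181.8182 / (1 + 0.061)^7 = 2,818,181.8182 / 1.513588 = 1,861,921.30

1861921.30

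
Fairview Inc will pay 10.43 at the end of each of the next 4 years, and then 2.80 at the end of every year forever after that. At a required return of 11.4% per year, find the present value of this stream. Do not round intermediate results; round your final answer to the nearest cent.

PV of 4-year annuity: 10.43 × [1 − (1+0.114)^−4] / 0.114 = 32.08408
Perpetuity value at year 4: 2.80 / 0.114 = 24.56140
PV of perpetuity: 24.56140 / (1+0.114)^4 = 15.94823
Total PV = 32.08408 + 15.94823 = 48.03231

48.03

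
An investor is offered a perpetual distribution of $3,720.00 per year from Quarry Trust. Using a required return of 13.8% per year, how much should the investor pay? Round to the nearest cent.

$26956.52

Level perpetuity: PV = C / r = $3,720.00 / 0.138 = $26,956.52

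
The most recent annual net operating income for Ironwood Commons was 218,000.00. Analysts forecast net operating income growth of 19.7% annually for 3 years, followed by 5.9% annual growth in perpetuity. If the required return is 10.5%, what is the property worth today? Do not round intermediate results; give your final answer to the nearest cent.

D_1 = 260946.00000
D_2 = 312352.36200
D_3 = 373885.77731
Terminal value at year 3: TV = D_3×(1+g_2)/(r−g_2) = 395945.03818/0.046 = 8607500.82990
P_0 = D_1/(1+r)^1 + D_2/(1+r)^2 + D_3/(1+r)^3 + TV/(1+r)^3
    = 236150.22624 + 255811.60255 + 277109.94412 + 6379552.84390 = 7148624.61681

7148624.62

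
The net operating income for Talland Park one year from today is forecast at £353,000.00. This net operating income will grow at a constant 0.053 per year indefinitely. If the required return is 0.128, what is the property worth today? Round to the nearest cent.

£4706666.67

Growing perpetuity: P = D₁ / (r − g) = £353,000.0000 / (0.128 − 0.053) = £4,706,666.67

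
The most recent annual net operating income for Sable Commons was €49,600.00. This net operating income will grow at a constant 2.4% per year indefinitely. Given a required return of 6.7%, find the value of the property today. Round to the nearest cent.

D₁ = D₀ × (1 + g) = €49,600.00 × 1.024 = €50,790.4000
Growing perpetuity: P = D₁ / (r − g) = €50,790.4000 / (0.067 − 0.024) = €1,181,172.09

€1181172.09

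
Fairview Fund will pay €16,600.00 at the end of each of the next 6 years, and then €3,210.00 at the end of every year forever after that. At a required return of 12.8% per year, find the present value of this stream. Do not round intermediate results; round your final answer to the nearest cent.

€78904.77

PV of 6-year annuity: €16,600.00 × [1 − (1+0.128)^−6] / 0.128 = 66730.57314
Perpetuity value at year 6: €3,210.00 / 0.128 = 25078.12500
PV of perpetuity: 25078.12500 / (1+0.128)^6 = 12174.20092
Total PV = 66730.57314 + 12174.20092 = 78904.77405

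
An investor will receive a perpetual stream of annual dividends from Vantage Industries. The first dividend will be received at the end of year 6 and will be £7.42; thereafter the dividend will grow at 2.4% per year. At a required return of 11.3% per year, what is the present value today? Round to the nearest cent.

£48.81

Value at end of year 5: C₁ / (r − g) = £7.42 / (0.113 − 0.024) = £83.3708
Discount to today: PV = £83.3708 / (1 + 0.113)^5 = £83.3708 / 1.707953 = £48.81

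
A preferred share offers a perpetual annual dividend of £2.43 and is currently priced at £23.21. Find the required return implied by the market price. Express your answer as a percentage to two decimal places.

10.47%

P = C/r ⇒ r = C/P = £2.43/£23.21 = 0.104696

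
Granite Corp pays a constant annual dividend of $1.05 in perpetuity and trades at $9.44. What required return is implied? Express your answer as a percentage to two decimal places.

11.12%

P = C/r ⇒ r = C/P = $1.05/$9.44 = 0.111229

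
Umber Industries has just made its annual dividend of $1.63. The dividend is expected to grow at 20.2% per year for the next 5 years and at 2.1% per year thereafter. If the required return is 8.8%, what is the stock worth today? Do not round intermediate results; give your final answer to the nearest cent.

$51.98

D_1 = 1.95926
D_2 = 2.35503
D_3 = 2.83075
D_4 = 3.40256
D_5 = 4.08987
Terminal value at year 5: TV = D_5×(1+g_2)/(r−g_2) = 4.17576/0.067 = 62.32480
P_0 = D_1/(1+r)^1 + D_2/(1+r)^2 + D_3/(1+r)^3 + D_4/(1+r)^4 + D_5/(1+r)^5 + TV/(1+r)^5
    = 1.80079 + 1.98948 + 2.19793 + 2.42823 + 2.68266 + 40.88052 = 51.97961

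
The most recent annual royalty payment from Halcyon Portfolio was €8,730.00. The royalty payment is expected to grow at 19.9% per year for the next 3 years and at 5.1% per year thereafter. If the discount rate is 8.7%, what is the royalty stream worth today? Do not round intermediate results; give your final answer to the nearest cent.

D_1 = 10467.27000
D_2 = 12550.25673
D_3 = 15047.75782
Terminal value at year 3: TV = D_3×(1+g_2)/(r−g_2) = 15815.19347/0.036 = 439310.92967
P_0 = D_1/(1+r)^1 + D_2/(1+r)^2 + D_3/(1+r)^3 + TV/(1+r)^3
    = 9629.50322 + 10621.68754 + 11716.10245 + 342045.10215 = 374012.39536

€374012.40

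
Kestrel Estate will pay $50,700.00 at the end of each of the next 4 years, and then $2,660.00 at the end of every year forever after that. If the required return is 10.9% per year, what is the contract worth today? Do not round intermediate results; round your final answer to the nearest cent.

$173763.94

PV of 4-year annuity: $50,700.00 × [1 − (1+0.109)^−4] / 0.109 = 157630.42321
Perpetuity value at year 4: $2,660.00 / 0.109 = 24403.66972
PV of perpetuity: 24403.66972 / (1+0.109)^4 = 16133.51340
Total PV = 157630.42321 + 16133.51340 = 173763.93660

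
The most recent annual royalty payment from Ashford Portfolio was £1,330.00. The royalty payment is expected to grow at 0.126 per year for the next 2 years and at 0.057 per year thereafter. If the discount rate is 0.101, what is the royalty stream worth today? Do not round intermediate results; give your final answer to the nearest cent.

D_1 = 1497.58000
D_2 = 1686.27508
Terminal value at year 2: TV = D_2×(1+g_2)/(r−g_2) = 1782.39276/0.044 = 40508.92635
P_0 = D_1/(1+r)^1 + D_2/(1+r)^2 + TV/(1+r)^2
    = 1360.19982 + 1391.08537 + 33417.66452 = 36168.94972

£36168.95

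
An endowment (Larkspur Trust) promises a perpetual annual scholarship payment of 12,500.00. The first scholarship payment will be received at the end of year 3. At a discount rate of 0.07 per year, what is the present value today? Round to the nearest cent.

155971.20

Value at end of year 2: C / r = 12,500.00 / 0.07 = 178,571.4286
Discount to today: PV = 178,571.4286 / (1 + 0.07)^2 = 178,571.4286 / 1.144900 = 155,971.20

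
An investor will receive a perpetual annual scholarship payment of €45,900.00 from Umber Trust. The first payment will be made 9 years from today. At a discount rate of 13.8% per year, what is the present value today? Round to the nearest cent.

Value at end of year 8: C / r = €45,900.00 / 0.138 = €332,608.6957
Discount to today: PV = €332,608.6957 / (1 + 0.138)^8 = €332,608.6957 / 2.812795 = €118,248.46

€118248.46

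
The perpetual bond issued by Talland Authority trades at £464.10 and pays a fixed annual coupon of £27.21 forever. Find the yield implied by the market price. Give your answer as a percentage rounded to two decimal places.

5.86%

P = C/r ⇒ r = C/P = £27.21/£464.10 = 0.058630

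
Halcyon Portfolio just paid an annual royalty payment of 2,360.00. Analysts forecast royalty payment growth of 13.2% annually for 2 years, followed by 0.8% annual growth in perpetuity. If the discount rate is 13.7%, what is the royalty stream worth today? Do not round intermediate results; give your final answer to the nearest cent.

22968.01

D_1 = 2671.52000
D_2 = 3024.16064
Terminal value at year 2: TV = D_2×(1+g_2)/(r−g_2) = 3048.35393/0.129 = 23630.65058
P_0 = D_1/(1+r)^1 + D_2/(1+r)^2 + TV/(1+r)^2
    = 2349.62181 + 2339.28926 + 18279.09749 = 22968.00856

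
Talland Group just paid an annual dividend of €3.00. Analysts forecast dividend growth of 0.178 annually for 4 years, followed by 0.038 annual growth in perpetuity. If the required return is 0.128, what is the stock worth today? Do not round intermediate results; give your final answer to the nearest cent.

€54.54

D_1 = 3.53400
D_2 = 4.16305
D_3 = 4.90408
D_4 = 5.77700
Terminal value at year 4: TV = D_4×(1+g_2)/(r−g_2) = 5.99653/0.09 = 66.62807
P_0 = D_1/(1+r)^1 + D_2/(1+r)^2 + D_3/(1+r)^3 + D_4/(1+r)^4 + TV/(1+r)^4
    = 3.13298 + 3.27185 + 3.41688 + 3.56834 + 41.15483 = 54.54488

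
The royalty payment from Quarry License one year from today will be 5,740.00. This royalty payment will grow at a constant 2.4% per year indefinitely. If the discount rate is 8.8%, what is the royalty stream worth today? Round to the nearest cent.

89687.50

Growing perpetuity: P = D₁ / (r − g) = 5,740.0000 / (0.088 − 0.024) = 89,687.50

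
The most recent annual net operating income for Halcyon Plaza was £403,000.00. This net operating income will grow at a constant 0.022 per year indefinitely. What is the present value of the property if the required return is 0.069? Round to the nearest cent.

£8763106.38

D₁ = D₀ × (1 + g) = £403,000.00 × 1.022 = £411,866.0000
Growing perpetuity: P = D₁ / (r − g) = £411,866.0000 / (0.069 − 0.022) = £8,763,106.38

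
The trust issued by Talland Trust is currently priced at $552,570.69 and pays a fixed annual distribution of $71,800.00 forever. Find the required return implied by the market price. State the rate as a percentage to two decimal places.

12.99%

P = C/r ⇒ r = C/P = $71,800.00/$552,570.69 = 0.129938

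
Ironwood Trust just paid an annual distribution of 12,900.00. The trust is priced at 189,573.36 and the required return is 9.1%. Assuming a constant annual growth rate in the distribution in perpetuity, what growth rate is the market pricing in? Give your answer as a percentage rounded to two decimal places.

2.15%

P = D₀(1+g)/(r−g) ⇒ P(r−g) = D₀(1+g) ⇒ g(P+D₀) = P·r − D₀
g = (P·r − D₀)/(P + D₀) = (189,573.36×0.091 − 12,900.00) / (189,573.36 + 12,900.00) = 0.021490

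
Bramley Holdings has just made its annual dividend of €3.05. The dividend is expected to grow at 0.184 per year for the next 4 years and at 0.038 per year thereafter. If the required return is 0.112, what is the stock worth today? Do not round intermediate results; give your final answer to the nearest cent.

D_1 = 3.61120
D_2 = 4.27566
D_3 = 5.06238
D_4 = 5.99386
Terminal value at year 4: TV = D_4×(1+g_2)/(r−g_2) = 6.22163/0.074 = 84.07605
P_0 = D_1/(1+r)^1 + D_2/(1+r)^2 + D_3/(1+r)^3 + D_4/(1+r)^4 + TV/(1+r)^4
    = 3.24748 + 3.45775 + 3.68163 + 3.92001 + 54.98613 = 69.29301

€69.29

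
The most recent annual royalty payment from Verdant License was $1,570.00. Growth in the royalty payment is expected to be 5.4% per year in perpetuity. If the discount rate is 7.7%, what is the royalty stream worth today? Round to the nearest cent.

D₁ = D₀ × (1 + g) = $1,570.00 × 1.054 = $1,654.7800
Growing perpetuity: P = D₁ / (r − g) = $1,654.7800 / (0.077 − 0.054) = $71,946.96

$71946.96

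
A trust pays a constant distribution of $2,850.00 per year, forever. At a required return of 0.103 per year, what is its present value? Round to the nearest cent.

$27669.90

Level perpetuity: PV = C / r = $2,850.00 / 0.103 = $27,669.90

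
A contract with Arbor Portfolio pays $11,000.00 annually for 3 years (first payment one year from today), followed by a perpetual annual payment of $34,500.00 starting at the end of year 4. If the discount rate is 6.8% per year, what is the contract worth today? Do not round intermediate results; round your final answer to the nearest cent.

$445455.47

PV of 3-year annuity: $11,000.00 × [1 − (1+0.068)^−3] / 0.068 = 28973.28609
Perpetuity value at year 3: $34,500.00 / 0.068 = 507352.94118
PV of perpetuity: 507352.94118 / (1+0.068)^3 = 416482.18027
Total PV = 28973.28609 + 416482.18027 = 445455.46636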